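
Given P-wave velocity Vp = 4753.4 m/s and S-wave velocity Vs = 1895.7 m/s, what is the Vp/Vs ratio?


Vp/Vs = 4753.4 / 1895.7
= 2.5075

2.5075


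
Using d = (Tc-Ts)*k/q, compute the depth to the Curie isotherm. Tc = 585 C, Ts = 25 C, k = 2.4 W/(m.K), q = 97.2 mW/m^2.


T_Curie - T_surf = 585 - 25 = 560 C
Convert q to W/m^2: 97.2 mW/m^2 = 0.0972 W/m^2
d = 560 * 2.4 / 0.0972 = 13827.16 m

13827.16


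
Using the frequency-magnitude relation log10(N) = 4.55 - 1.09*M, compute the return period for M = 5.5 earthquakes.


log10(N) = 4.55 - 1.09*5.5 = -1.445
N = 10^-1.445 = 0.035892
T = 1/N = 1/0.035892 = 27.8612 years

27.8612


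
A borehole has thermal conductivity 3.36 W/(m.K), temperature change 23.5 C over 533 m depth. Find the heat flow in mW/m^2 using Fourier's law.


q = k * dT / dz * 1000
= 3.36 * 23.5 / 533 * 1000
= 0.148143 * 1000
= 148.1426 mW/m^2

148.1426


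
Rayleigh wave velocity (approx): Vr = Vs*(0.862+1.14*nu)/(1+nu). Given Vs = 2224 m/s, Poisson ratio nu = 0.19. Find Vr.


Numerator factor = 0.862 + 1.14*0.19 = 1.0786
Denominator = 1 + 0.19 = 1.19
Vr = 2224 * 1.0786 / 1.19 = 2015.8 m/s

2015.8


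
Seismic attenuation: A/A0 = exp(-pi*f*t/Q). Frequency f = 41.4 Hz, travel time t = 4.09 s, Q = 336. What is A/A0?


pi*f*t/Q = pi*41.4*4.09/336 = 1.583194
A/A0 = exp(-1.583194) = 0.205318

0.205318


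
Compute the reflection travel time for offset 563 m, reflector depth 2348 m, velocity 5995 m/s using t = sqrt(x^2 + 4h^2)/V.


x^2 + 4h^2 = 563^2 + 4*2348^2 = 316969 + 22052416 = 22369385
sqrt(22369385) = 4729.6284
t = 4729.6284 / 5995 = 0.7889 s

0.7889


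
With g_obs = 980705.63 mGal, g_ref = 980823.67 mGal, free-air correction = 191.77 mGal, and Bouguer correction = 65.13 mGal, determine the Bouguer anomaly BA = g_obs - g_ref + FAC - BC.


BA = g_obs - g_ref + FAC - BC
= 980705.63 - 980823.67 + 191.77 - 65.13
= 8.6 mGal

8.6


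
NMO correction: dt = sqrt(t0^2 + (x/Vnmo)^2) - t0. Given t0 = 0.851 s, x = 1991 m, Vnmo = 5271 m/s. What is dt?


x/Vnmo = 1991/5271 = 0.377727
(x/Vnmo)^2 = 0.142678
t0^2 = 0.724201
sqrt(0.724201 + 0.142678) = 0.931063
dt = 0.931063 - 0.851 = 0.080063

0.080063


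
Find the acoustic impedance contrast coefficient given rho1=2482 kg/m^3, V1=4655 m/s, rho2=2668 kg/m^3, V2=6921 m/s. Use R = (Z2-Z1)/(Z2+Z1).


Z1 = 2482 * 4655 = 11553710
Z2 = 2668 * 6921 = 18465228
R = (18465228 - 11553710) / (18465228 + 11553710) = 6911518 / 30018938 = 0.2302

0.2302


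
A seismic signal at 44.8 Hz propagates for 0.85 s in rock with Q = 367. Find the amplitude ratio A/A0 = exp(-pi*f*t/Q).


pi*f*t/Q = pi*44.8*0.85/367 = 0.325972
A/A0 = exp(-0.325972) = 0.721825

0.721825


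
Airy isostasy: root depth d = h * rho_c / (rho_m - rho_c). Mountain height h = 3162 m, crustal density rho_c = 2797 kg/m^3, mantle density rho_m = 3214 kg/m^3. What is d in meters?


rho_m - rho_c = 3214 - 2797 = 417
d = 3162 * 2797 / 417
= 8844114 / 417
= 21208.91 m

21208.91


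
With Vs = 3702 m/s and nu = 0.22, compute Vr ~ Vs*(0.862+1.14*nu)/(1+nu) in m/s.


Numerator factor = 0.862 + 1.14*0.22 = 1.1128
Denominator = 1 + 0.22 = 1.22
Vr = 3702 * 1.1128 / 1.22 = 3376.71 m/s

3376.71


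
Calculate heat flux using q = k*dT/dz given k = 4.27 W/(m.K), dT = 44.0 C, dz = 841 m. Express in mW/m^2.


q = k * dT / dz * 1000
= 4.27 * 44.0 / 841 * 1000
= 0.223401 * 1000
= 223.4007 mW/m^2

223.4007


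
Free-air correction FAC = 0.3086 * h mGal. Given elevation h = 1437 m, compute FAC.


FAC = 0.3086 * h
= 0.3086 * 1437
= 443.4582 mGal

443.4582


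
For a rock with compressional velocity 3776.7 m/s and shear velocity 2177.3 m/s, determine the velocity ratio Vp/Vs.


Vp/Vs = 3776.7 / 2177.3
= 1.7346

1.7346


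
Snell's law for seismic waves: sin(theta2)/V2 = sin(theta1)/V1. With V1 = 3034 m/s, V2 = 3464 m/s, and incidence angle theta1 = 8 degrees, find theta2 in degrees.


sin(theta1) = sin(8 deg) = 0.139173
sin(theta2) = V2/V1 * sin(theta1) = 3464/3034 * 0.139173 = 0.158898
theta2 = arcsin(0.158898) = 9.1429 degrees

9.1429


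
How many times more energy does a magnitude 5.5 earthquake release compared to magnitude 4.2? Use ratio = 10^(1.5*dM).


M2 - M1 = 5.5 - 4.2 = 1.3
1.5 * 1.3 = 1.95
ratio = 10^1.95 = 89.13

89.13


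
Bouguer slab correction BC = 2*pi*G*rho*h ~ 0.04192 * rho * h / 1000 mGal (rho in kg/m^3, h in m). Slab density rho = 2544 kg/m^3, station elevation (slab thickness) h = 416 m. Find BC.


BC = 0.04192 * rho * h / 1000
= 0.04192 * 2544 * 416 / 1000
= 44.3641 mGal

44.3641


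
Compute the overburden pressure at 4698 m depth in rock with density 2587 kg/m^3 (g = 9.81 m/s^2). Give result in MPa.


P = rho * g * z / 1e6
= 2587 * 9.81 * 4698 / 1e6
= 119228052.06 / 1e6
= 119.2281 MPa

119.2281


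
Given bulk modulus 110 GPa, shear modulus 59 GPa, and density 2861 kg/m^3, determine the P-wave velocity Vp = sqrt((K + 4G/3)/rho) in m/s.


First compute the effective modulus:
K + 4G/3 = 110e9 + 4*59e9/3 = 188666666666.67 Pa
Then divide by density:
188666666666.67 / 2861 = 65944308.5168 Pa/(kg/m^3)
Take the square root:
Vp = sqrt(65944308.5168) = 8120.61 m/s

8120.61


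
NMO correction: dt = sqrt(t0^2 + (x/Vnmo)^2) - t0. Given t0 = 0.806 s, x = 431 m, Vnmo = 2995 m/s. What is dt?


x/Vnmo = 431/2995 = 0.143907
(x/Vnmo)^2 = 0.020709
t0^2 = 0.649636
sqrt(0.649636 + 0.020709) = 0.818746
dt = 0.818746 - 0.806 = 0.012746

0.012746


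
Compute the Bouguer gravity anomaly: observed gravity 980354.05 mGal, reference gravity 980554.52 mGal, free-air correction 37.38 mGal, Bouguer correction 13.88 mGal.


BA = g_obs - g_ref + FAC - BC
= 980354.05 - 980554.52 + 37.38 - 13.88
= -176.97 mGal

-176.97


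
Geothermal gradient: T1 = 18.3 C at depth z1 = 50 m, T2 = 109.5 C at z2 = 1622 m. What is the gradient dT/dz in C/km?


dT = 109.5 - 18.3 = 91.2 C
dz = 1622 - 50 = 1572 m
gradient = dT/dz * 1000 = 91.2/1572 * 1000 = 58.0153 C/km

58.0153


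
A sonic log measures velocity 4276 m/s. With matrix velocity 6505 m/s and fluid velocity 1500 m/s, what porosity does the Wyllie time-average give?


1/V - 1/Vm = 1/4276 - 1/6505 = 8.014e-05
1/Vf - 1/Vm = 1/1500 - 1/6505 = 0.00051294
phi = 8.014e-05 / 0.00051294 = 0.1562

0.1562


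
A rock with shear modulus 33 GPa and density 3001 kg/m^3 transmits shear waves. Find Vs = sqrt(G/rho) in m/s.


Convert G to Pa: G = 33e9 Pa
Compute G/rho = 33e9 / 3001 = 10996334.5551
Vs = sqrt(10996334.5551) = 3316.07 m/s

3316.07


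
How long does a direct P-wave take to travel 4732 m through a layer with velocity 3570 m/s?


t = x / V
= 4732 / 3570
= 1.3255 s

1.3255


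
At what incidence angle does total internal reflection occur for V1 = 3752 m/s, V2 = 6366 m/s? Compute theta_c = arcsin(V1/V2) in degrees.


V1/V2 = 3752/6366 = 0.589381
theta_c = arcsin(0.589381) = 36.1131 degrees

36.1131


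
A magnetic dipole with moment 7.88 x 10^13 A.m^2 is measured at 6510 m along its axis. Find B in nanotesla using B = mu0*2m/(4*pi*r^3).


m = 7.88 x 10^13 = 78800000000000 A.m^2
2m = 157600000000000 A.m^2
r^3 = 6510^3 = 275894451000
B = (4pi*10^-7) * 157600000000000 / (4*pi * 275894451000) * 1e9
= 198046000.882301 / 3466991921711.16 * 1e9
= 57123.2946 nT

57123.2946


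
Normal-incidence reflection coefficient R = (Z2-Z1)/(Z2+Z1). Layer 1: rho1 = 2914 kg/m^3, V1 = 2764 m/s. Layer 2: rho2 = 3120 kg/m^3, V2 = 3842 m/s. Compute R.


Z1 = 2914 * 2764 = 8054296
Z2 = 3120 * 3842 = 11987040
R = (11987040 - 8054296) / (11987040 + 8054296) = 3932744 / 20041336 = 0.1962

0.1962


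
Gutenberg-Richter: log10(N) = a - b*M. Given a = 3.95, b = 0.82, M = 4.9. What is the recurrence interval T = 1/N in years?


log10(N) = 3.95 - 0.82*4.9 = -0.068
N = 10^-0.068 = 0.855067
T = 1/N = 1/0.855067 = 1.1695 years

1.1695


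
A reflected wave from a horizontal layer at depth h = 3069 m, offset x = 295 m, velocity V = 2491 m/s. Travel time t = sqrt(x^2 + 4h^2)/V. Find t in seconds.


x^2 + 4h^2 = 295^2 + 4*3069^2 = 87025 + 37675044 = 37762069
sqrt(37762069) = 6145.0849
t = 6145.0849 / 2491 = 2.4669 s

2.4669


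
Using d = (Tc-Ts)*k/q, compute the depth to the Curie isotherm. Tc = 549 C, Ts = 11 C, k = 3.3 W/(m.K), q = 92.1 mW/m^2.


T_Curie - T_surf = 549 - 11 = 538 C
Convert q to W/m^2: 92.1 mW/m^2 = 0.0921 W/m^2
d = 538 * 3.3 / 0.0921 = 19276.87 m

19276.87


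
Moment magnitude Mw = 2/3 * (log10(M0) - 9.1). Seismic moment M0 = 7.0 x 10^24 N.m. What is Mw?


log10(M0) = log10(7.0 x 10^24) = 24.8451
Mw = 2/3 * (24.8451 - 9.1)
= 2/3 * 15.7451
= 10.5

10.5


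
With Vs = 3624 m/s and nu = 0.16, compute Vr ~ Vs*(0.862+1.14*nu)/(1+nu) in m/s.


Numerator factor = 0.862 + 1.14*0.16 = 1.0444
Denominator = 1 + 0.16 = 1.16
Vr = 3624 * 1.0444 / 1.16 = 3262.85 m/s

3262.85


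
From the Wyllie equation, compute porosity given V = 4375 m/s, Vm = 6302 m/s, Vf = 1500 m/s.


1/V - 1/Vm = 1/4375 - 1/6302 = 6.989e-05
1/Vf - 1/Vm = 1/1500 - 1/6302 = 0.00050799
phi = 6.989e-05 / 0.00050799 = 0.1376

0.1376


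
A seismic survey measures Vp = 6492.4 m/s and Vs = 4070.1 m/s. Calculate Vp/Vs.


Vp/Vs = 6492.4 / 4070.1
= 1.5951

1.5951


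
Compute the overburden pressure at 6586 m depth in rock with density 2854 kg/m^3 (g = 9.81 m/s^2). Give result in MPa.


P = rho * g * z / 1e6
= 2854 * 9.81 * 6586 / 1e6
= 184393115.64 / 1e6
= 184.3931 MPa

184.3931


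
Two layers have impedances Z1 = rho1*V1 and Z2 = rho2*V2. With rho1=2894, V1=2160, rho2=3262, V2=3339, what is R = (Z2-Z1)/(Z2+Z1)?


Z1 = 2894 * 2160 = 6251040
Z2 = 3262 * 3339 = 10891818
R = (10891818 - 6251040) / (10891818 + 6251040) = 4640778 / 17142858 = 0.2707

0.2707


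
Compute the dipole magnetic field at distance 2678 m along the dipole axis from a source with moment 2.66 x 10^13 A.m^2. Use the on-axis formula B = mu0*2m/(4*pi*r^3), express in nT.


m = 2.66 x 10^13 = 26600000000000 A.m^2
2m = 53200000000000 A.m^2
r^3 = 2678^3 = 19205769752
B = (4pi*10^-7) * 53200000000000 / (4*pi * 19205769752) * 1e9
= 66853091.668391 / 241346820637.68 * 1e9
= 277000.0926 nT

277000.0926


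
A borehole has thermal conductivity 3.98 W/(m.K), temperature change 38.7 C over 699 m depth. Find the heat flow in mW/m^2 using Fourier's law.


q = k * dT / dz * 1000
= 3.98 * 38.7 / 699 * 1000
= 0.220352 * 1000
= 220.3519 mW/m^2

220.3519


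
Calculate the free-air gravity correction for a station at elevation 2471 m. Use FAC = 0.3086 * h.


FAC = 0.3086 * h
= 0.3086 * 2471
= 762.5506 mGal

762.5506


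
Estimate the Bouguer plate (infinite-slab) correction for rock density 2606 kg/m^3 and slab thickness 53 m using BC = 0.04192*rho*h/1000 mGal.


BC = 0.04192 * rho * h / 1000
= 0.04192 * 2606 * 53 / 1000
= 5.7899 mGal

5.7899


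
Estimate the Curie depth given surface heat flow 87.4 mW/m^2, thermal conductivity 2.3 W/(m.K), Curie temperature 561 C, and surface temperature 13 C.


T_Curie - T_surf = 561 - 13 = 548 C
Convert q to W/m^2: 87.4 mW/m^2 = 0.0874 W/m^2
d = 548 * 2.3 / 0.0874 = 14421.05 m

14421.05


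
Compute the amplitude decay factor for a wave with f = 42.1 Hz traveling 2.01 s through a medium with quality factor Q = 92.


pi*f*t/Q = pi*42.1*2.01/92 = 2.889616
A/A0 = exp(-2.889616) = 0.055598

0.055598


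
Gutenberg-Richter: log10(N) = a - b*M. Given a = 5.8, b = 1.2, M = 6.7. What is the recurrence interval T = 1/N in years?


log10(N) = 5.8 - 1.2*6.7 = -2.24
N = 10^-2.24 = 0.005754
T = 1/N = 1/0.005754 = 173.7801 years

173.7801


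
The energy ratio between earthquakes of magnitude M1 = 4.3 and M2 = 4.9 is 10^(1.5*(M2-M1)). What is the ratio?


M2 - M1 = 4.9 - 4.3 = 0.6
1.5 * 0.6 = 0.9
ratio = 10^0.9 = 7.94

7.94


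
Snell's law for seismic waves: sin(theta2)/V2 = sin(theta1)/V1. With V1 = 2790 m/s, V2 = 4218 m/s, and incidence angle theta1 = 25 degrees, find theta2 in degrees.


sin(theta1) = sin(25 deg) = 0.422618
sin(theta2) = V2/V1 * sin(theta1) = 4218/2790 * 0.422618 = 0.638926
theta2 = arcsin(0.638926) = 39.7118 degrees

39.7118


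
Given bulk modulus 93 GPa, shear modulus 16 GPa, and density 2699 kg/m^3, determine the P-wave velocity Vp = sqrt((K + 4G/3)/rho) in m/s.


First compute the effective modulus:
K + 4G/3 = 93e9 + 4*16e9/3 = 114333333333.33 Pa
Then divide by density:
114333333333.33 / 2699 = 42361368.4081 Pa/(kg/m^3)
Take the square root:
Vp = sqrt(42361368.4081) = 6508.56 m/s

6508.56


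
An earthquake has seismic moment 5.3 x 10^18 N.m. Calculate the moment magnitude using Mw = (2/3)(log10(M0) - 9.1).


log10(M0) = log10(5.3 x 10^18) = 18.7243
Mw = 2/3 * (18.7243 - 9.1)
= 2/3 * 9.6243
= 6.42

6.42


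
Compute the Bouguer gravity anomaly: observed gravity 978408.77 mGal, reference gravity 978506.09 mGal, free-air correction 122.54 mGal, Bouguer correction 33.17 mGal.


BA = g_obs - g_ref + FAC - BC
= 978408.77 - 978506.09 + 122.54 - 33.17
= -7.95 mGal

-7.95


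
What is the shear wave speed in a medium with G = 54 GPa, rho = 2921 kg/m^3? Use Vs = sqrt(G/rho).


Convert G to Pa: G = 54e9 Pa
Compute G/rho = 54e9 / 2921 = 18486819.5823
Vs = sqrt(18486819.5823) = 4299.63 m/s

4299.63


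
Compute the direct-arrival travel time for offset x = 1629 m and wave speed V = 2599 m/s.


t = x / V
= 1629 / 2599
= 0.6268 s

0.6268


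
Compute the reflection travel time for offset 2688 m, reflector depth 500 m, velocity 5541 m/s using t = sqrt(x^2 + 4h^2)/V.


x^2 + 4h^2 = 2688^2 + 4*500^2 = 7225344 + 1000000 = 8225344
sqrt(8225344) = 2867.9861
t = 2867.9861 / 5541 = 0.5176 s

0.5176


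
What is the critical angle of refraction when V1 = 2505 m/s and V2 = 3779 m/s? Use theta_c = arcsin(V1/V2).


V1/V2 = 2505/3779 = 0.662874
theta_c = arcsin(0.662874) = 41.5194 degrees

41.5194


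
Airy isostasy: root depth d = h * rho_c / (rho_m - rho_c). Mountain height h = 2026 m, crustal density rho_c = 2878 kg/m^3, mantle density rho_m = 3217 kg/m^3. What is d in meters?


rho_m - rho_c = 3217 - 2878 = 339
d = 2026 * 2878 / 339
= 5830828 / 339
= 17200.08 m

17200.08


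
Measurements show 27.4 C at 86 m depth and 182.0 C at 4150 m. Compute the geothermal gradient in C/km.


dT = 182.0 - 27.4 = 154.6 C
dz = 4150 - 86 = 4064 m
gradient = dT/dz * 1000 = 154.6/4064 * 1000 = 38.0413 C/km

38.0413


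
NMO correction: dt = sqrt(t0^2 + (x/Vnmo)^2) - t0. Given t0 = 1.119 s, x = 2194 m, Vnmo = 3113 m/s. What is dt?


x/Vnmo = 2194/3113 = 0.704786
(x/Vnmo)^2 = 0.496724
t0^2 = 1.252161
sqrt(1.252161 + 0.496724) = 1.322454
dt = 1.322454 - 1.119 = 0.203454

0.203454


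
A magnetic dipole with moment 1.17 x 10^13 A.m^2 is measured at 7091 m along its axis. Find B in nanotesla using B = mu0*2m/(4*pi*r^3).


m = 1.17 x 10^13 = 11700000000000 A.m^2
2m = 23400000000000 A.m^2
r^3 = 7091^3 = 356551654571
B = (4pi*10^-7) * 23400000000000 / (4*pi * 356551654571) * 1e9
= 29405307.2376 / 4480560234502.16 * 1e9
= 6562.8639 nT

6562.8639


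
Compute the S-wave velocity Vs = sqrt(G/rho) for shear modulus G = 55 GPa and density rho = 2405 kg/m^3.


Convert G to Pa: G = 55e9 Pa
Compute G/rho = 55e9 / 2405 = 22869022.869
Vs = sqrt(22869022.869) = 4782.16 m/s

4782.16


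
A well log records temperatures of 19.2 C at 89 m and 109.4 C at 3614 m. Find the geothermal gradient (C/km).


dT = 109.4 - 19.2 = 90.2 C
dz = 3614 - 89 = 3525 m
gradient = dT/dz * 1000 = 90.2/3525 * 1000 = 25.5887 C/km

25.5887


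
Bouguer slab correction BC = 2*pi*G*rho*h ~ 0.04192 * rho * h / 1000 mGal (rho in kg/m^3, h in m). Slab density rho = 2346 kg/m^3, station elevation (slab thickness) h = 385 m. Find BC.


BC = 0.04192 * rho * h / 1000
= 0.04192 * 2346 * 385 / 1000
= 37.8626 mGal

37.8626


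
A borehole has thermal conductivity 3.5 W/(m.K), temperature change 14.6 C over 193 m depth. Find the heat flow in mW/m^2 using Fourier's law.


q = k * dT / dz * 1000
= 3.5 * 14.6 / 193 * 1000
= 0.264767 * 1000
= 264.7668 mW/m^2

264.7668


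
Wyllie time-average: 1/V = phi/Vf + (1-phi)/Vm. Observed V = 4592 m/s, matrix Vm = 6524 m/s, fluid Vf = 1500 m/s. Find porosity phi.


1/V - 1/Vm = 1/4592 - 1/6524 = 6.449e-05
1/Vf - 1/Vm = 1/1500 - 1/6524 = 0.00051339
phi = 6.449e-05 / 0.00051339 = 0.1256

0.1256


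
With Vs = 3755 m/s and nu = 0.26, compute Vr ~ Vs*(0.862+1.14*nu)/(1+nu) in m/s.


Numerator factor = 0.862 + 1.14*0.26 = 1.1584
Denominator = 1 + 0.26 = 1.26
Vr = 3755 * 1.1584 / 1.26 = 3452.22 m/s

3452.22


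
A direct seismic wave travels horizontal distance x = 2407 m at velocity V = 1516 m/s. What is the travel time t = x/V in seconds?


t = x / V
= 2407 / 1516
= 1.5877 s

1.5877


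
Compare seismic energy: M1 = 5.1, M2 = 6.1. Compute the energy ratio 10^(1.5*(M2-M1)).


M2 - M1 = 6.1 - 5.1 = 1.0
1.5 * 1.0 = 1.5
ratio = 10^1.5 = 31.62

31.62


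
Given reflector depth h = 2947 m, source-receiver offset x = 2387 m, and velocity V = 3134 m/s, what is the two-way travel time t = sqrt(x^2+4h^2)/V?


x^2 + 4h^2 = 2387^2 + 4*2947^2 = 5697769 + 34739236 = 40437005
sqrt(40437005) = 6359.0097
t = 6359.0097 / 3134 = 2.029 s

2.029


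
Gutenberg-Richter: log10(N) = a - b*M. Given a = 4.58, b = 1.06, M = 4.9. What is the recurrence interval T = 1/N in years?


log10(N) = 4.58 - 1.06*4.9 = -0.614
N = 10^-0.614 = 0.24322
T = 1/N = 1/0.24322 = 4.1115 years

4.1115


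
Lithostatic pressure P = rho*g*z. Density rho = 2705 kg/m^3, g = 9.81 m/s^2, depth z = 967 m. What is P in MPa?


P = rho * g * z / 1e6
= 2705 * 9.81 * 967 / 1e6
= 25660360.35 / 1e6
= 25.6604 MPa

25.6604


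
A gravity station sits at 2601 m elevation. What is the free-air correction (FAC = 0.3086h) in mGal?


FAC = 0.3086 * h
= 0.3086 * 2601
= 802.6686 mGal

802.6686


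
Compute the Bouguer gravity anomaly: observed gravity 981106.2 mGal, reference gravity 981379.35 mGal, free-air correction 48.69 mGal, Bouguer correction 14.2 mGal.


BA = g_obs - g_ref + FAC - BC
= 981106.2 - 981379.35 + 48.69 - 14.2
= -238.66 mGal

-238.66


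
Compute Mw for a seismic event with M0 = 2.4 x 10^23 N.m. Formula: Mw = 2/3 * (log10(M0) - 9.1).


log10(M0) = log10(2.4 x 10^23) = 23.3802
Mw = 2/3 * (23.3802 - 9.1)
= 2/3 * 14.2802
= 9.52

9.52


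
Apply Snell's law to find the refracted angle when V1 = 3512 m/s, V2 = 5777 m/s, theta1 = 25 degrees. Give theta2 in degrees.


sin(theta1) = sin(25 deg) = 0.422618
sin(theta2) = V2/V1 * sin(theta1) = 5777/3512 * 0.422618 = 0.695178
theta2 = arcsin(0.695178) = 44.0414 degrees

44.0414


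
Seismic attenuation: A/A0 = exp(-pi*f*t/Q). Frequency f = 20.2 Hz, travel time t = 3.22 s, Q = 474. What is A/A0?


pi*f*t/Q = pi*20.2*3.22/474 = 0.431101
A/A0 = exp(-0.431101) = 0.649793

0.649793


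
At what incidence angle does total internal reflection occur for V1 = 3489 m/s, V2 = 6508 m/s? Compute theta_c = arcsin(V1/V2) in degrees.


V1/V2 = 3489/6508 = 0.536109
theta_c = arcsin(0.536109) = 32.4192 degrees

32.4192


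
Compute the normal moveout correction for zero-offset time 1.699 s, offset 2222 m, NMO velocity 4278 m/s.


x/Vnmo = 2222/4278 = 0.519402
(x/Vnmo)^2 = 0.269778
t0^2 = 2.886601
sqrt(2.886601 + 0.269778) = 1.77662
dt = 1.77662 - 1.699 = 0.07762

0.07762


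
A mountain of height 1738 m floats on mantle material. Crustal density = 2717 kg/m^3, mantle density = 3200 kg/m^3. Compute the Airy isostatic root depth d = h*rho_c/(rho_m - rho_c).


rho_m - rho_c = 3200 - 2717 = 483
d = 1738 * 2717 / 483
= 4722146 / 483
= 9776.7 m

9776.7


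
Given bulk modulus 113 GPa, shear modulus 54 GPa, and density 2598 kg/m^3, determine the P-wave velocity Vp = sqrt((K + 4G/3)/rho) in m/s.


First compute the effective modulus:
K + 4G/3 = 113e9 + 4*54e9/3 = 185000000000.0 Pa
Then divide by density:
185000000000.0 / 2598 = 71208622.0169 Pa/(kg/m^3)
Take the square root:
Vp = sqrt(71208622.0169) = 8438.52 m/s

8438.52


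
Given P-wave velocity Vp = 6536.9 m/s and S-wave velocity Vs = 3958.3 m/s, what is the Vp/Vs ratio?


Vp/Vs = 6536.9 / 3958.3
= 1.6514

1.6514


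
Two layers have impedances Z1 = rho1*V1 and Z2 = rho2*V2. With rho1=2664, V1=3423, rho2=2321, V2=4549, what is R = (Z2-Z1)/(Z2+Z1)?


Z1 = 2664 * 3423 = 9118872
Z2 = 2321 * 4549 = 10558229
R = (10558229 - 9118872) / (10558229 + 9118872) = 1439357 / 19677101 = 0.0731

0.0731


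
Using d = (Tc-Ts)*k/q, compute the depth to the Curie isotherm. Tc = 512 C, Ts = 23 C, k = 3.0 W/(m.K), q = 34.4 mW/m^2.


T_Curie - T_surf = 512 - 23 = 489 C
Convert q to W/m^2: 34.4 mW/m^2 = 0.0344 W/m^2
d = 489 * 3.0 / 0.0344 = 42645.35 m

42645.35


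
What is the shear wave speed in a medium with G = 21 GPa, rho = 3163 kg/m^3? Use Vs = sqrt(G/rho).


Convert G to Pa: G = 21e9 Pa
Compute G/rho = 21e9 / 3163 = 6639266.5191
Vs = sqrt(6639266.5191) = 2576.68 m/s

2576.68


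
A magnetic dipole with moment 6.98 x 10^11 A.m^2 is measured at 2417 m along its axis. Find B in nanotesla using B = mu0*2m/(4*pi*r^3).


m = 6.98 x 10^11 = 698000000000 A.m^2
2m = 1396000000000 A.m^2
r^3 = 2417^3 = 14119845713
B = (4pi*10^-7) * 1396000000000 / (4*pi * 14119845713) * 1e9
= 1754265.337765 / 177435214247.13 * 1e9
= 9886.7936 nT

9886.7936


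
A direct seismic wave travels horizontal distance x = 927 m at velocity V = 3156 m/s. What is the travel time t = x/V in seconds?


t = x / V
= 927 / 3156
= 0.2937 s

0.2937


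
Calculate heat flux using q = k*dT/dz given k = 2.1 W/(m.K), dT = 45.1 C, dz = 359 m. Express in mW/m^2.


q = k * dT / dz * 1000
= 2.1 * 45.1 / 359 * 1000
= 0.263816 * 1000
= 263.8162 mW/m^2

263.8162


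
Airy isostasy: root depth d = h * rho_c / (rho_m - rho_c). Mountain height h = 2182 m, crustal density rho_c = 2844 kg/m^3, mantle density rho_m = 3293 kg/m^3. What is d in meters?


rho_m - rho_c = 3293 - 2844 = 449
d = 2182 * 2844 / 449
= 6205608 / 449
= 13820.95 m

13820.95


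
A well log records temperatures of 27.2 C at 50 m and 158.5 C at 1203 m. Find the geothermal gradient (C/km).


dT = 158.5 - 27.2 = 131.3 C
dz = 1203 - 50 = 1153 m
gradient = dT/dz * 1000 = 131.3/1153 * 1000 = 113.8768 C/km

113.8768


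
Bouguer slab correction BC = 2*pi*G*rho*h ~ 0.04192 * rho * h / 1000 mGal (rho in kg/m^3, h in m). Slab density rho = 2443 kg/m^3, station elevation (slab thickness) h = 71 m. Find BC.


BC = 0.04192 * rho * h / 1000
= 0.04192 * 2443 * 71 / 1000
= 7.2711 mGal

7.2711


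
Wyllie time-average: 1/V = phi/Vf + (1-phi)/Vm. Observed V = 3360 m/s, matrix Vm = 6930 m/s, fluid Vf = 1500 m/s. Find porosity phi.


1/V - 1/Vm = 1/3360 - 1/6930 = 0.00015332
1/Vf - 1/Vm = 1/1500 - 1/6930 = 0.00052237
phi = 0.00015332 / 0.00052237 = 0.2935

0.2935


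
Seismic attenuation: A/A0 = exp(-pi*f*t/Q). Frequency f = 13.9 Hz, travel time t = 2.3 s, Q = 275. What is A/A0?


pi*f*t/Q = pi*13.9*2.3/275 = 0.365224
A/A0 = exp(-0.365224) = 0.694041

0.694041


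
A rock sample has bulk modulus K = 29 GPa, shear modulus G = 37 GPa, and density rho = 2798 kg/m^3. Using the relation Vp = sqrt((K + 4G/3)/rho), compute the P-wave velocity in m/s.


First compute the effective modulus:
K + 4G/3 = 29e9 + 4*37e9/3 = 78333333333.33 Pa
Then divide by density:
78333333333.33 / 2798 = 27996187.7532 Pa/(kg/m^3)
Take the square root:
Vp = sqrt(27996187.7532) = 5291.14 m/s

5291.14


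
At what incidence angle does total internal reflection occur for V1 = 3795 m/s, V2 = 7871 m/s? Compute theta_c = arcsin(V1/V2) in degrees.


V1/V2 = 3795/7871 = 0.48215
theta_c = arcsin(0.48215) = 28.8259 degrees

28.8259


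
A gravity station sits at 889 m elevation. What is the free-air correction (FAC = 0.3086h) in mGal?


FAC = 0.3086 * h
= 0.3086 * 889
= 274.3454 mGal

274.3454


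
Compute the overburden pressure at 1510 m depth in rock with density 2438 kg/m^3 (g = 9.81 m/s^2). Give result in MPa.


P = rho * g * z / 1e6
= 2438 * 9.81 * 1510 / 1e6
= 36114337.8 / 1e6
= 36.1143 MPa

36.1143


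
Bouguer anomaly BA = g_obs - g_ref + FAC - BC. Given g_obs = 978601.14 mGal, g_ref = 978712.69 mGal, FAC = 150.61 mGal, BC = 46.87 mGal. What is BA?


BA = g_obs - g_ref + FAC - BC
= 978601.14 - 978712.69 + 150.61 - 46.87
= -7.81 mGal

-7.81


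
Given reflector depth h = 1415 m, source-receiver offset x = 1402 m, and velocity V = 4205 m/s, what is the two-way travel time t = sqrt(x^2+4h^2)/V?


x^2 + 4h^2 = 1402^2 + 4*1415^2 = 1965604 + 8008900 = 9974504
sqrt(9974504) = 3158.2438
t = 3158.2438 / 4205 = 0.7511 s

0.7511


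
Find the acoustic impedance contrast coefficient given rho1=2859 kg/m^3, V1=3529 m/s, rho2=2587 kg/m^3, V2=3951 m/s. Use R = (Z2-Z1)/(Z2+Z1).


Z1 = 2859 * 3529 = 10089411
Z2 = 2587 * 3951 = 10221237
R = (10221237 - 10089411) / (10221237 + 10089411) = 131826 / 20310648 = 0.0065

0.0065


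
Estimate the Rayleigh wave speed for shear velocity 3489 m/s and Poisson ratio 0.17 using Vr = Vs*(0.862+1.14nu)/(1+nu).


Numerator factor = 0.862 + 1.14*0.17 = 1.0558
Denominator = 1 + 0.17 = 1.17
Vr = 3489 * 1.0558 / 1.17 = 3148.45 m/s

3148.45


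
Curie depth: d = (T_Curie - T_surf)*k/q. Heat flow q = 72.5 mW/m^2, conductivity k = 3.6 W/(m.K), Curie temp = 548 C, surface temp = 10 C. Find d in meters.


T_Curie - T_surf = 548 - 10 = 538 C
Convert q to W/m^2: 72.5 mW/m^2 = 0.0725 W/m^2
d = 538 * 3.6 / 0.0725 = 26714.48 m

26714.48


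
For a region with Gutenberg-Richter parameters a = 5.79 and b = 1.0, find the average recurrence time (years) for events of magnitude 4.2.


log10(N) = 5.79 - 1.0*4.2 = 1.59
N = 10^1.59 = 38.904514
T = 1/N = 1/38.904514 = 0.0257 years

0.0257


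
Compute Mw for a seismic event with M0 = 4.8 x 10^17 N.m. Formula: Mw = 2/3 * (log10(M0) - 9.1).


log10(M0) = log10(4.8 x 10^17) = 17.6812
Mw = 2/3 * (17.6812 - 9.1)
= 2/3 * 8.5812
= 5.72

5.72


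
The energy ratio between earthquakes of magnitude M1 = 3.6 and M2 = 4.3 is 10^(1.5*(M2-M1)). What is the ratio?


M2 - M1 = 4.3 - 3.6 = 0.7
1.5 * 0.7 = 1.05
ratio = 10^1.05 = 11.22

11.22


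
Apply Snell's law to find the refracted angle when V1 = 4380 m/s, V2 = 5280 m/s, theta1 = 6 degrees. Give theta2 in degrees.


sin(theta1) = sin(6 deg) = 0.104528
sin(theta2) = V2/V1 * sin(theta1) = 5280/4380 * 0.104528 = 0.126007
theta2 = arcsin(0.126007) = 7.2389 degrees

7.2389


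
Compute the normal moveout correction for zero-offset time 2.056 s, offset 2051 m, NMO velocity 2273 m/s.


x/Vnmo = 2051/2273 = 0.902332
(x/Vnmo)^2 = 0.814203
t0^2 = 4.227136
sqrt(4.227136 + 0.814203) = 2.245293
dt = 2.245293 - 2.056 = 0.189293

0.189293


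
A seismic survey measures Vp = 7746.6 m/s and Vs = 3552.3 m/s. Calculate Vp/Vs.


Vp/Vs = 7746.6 / 3552.3
= 2.1807

2.1807


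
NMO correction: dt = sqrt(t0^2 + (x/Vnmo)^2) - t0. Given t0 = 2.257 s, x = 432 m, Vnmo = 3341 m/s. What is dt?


x/Vnmo = 432/3341 = 0.129303
(x/Vnmo)^2 = 0.016719
t0^2 = 5.094049
sqrt(5.094049 + 0.016719) = 2.260701
dt = 2.260701 - 2.257 = 0.003701

0.003701


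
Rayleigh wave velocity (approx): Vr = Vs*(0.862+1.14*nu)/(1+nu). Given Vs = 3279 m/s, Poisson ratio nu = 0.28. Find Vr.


Numerator factor = 0.862 + 1.14*0.28 = 1.1812
Denominator = 1 + 0.28 = 1.28
Vr = 3279 * 1.1812 / 1.28 = 3025.9 m/s

3025.9


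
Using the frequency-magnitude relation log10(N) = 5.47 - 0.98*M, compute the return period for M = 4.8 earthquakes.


log10(N) = 5.47 - 0.98*4.8 = 0.766
N = 10^0.766 = 5.834451
T = 1/N = 1/5.834451 = 0.1714 years

0.1714


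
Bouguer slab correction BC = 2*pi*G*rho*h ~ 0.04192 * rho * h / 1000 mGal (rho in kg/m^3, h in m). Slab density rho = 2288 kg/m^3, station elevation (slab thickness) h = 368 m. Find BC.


BC = 0.04192 * rho * h / 1000
= 0.04192 * 2288 * 368 / 1000
= 35.296 mGal

35.296


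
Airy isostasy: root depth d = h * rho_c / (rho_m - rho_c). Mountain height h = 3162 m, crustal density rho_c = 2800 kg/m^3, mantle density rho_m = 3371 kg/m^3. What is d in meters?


rho_m - rho_c = 3371 - 2800 = 571
d = 3162 * 2800 / 571
= 8853600 / 571
= 15505.43 m

15505.43


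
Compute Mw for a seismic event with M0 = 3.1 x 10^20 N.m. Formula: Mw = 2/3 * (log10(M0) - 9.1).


log10(M0) = log10(3.1 x 10^20) = 20.4914
Mw = 2/3 * (20.4914 - 9.1)
= 2/3 * 11.3914
= 7.59

7.59


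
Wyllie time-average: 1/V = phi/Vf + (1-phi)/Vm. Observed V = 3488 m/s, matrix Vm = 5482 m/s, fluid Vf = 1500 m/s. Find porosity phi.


1/V - 1/Vm = 1/3488 - 1/5482 = 0.00010428
1/Vf - 1/Vm = 1/1500 - 1/5482 = 0.00048425
phi = 0.00010428 / 0.00048425 = 0.2153

0.2153


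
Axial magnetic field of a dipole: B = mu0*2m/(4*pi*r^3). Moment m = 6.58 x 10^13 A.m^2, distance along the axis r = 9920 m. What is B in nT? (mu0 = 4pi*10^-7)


m = 6.58 x 10^13 = 65800000000000 A.m^2
2m = 131600000000000 A.m^2
r^3 = 9920^3 = 976191488000
B = (4pi*10^-7) * 131600000000000 / (4*pi * 976191488000) * 1e9
= 165373437.284967 / 12267184028790.75 * 1e9
= 13480.9616 nT

13480.9616


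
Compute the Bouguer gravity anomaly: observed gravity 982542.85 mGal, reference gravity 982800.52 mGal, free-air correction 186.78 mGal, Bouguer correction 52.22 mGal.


BA = g_obs - g_ref + FAC - BC
= 982542.85 - 982800.52 + 186.78 - 52.22
= -123.11 mGal

-123.11


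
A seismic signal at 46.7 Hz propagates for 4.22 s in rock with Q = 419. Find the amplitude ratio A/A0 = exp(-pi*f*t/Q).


pi*f*t/Q = pi*46.7*4.22/419 = 1.477628
A/A0 = exp(-1.477628) = 0.228178

0.228178


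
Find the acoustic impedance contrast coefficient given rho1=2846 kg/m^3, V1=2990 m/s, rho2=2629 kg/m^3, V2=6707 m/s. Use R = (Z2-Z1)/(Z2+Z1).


Z1 = 2846 * 2990 = 8509540
Z2 = 2629 * 6707 = 17632703
R = (17632703 - 8509540) / (17632703 + 8509540) = 9123163 / 26142243 = 0.349

0.349


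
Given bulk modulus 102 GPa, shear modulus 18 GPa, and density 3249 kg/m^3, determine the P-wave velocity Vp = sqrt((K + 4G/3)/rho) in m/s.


First compute the effective modulus:
K + 4G/3 = 102e9 + 4*18e9/3 = 126000000000.0 Pa
Then divide by density:
126000000000.0 / 3249 = 38781163.4349 Pa/(kg/m^3)
Take the square root:
Vp = sqrt(38781163.4349) = 6227.45 m/s

6227.45


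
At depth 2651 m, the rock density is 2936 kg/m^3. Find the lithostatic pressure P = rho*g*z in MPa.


P = rho * g * z / 1e6
= 2936 * 9.81 * 2651 / 1e6
= 76354526.16 / 1e6
= 76.3545 MPa

76.3545


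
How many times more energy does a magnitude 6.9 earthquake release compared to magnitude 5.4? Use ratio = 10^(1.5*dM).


M2 - M1 = 6.9 - 5.4 = 1.5
1.5 * 1.5 = 2.25
ratio = 10^2.25 = 177.83

177.83


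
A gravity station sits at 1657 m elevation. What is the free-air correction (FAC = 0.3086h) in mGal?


FAC = 0.3086 * h
= 0.3086 * 1657
= 511.3502 mGal

511.3502


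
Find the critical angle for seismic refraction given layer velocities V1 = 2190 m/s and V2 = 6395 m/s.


V1/V2 = 2190/6395 = 0.342455
theta_c = arcsin(0.342455) = 20.0265 degrees

20.0265


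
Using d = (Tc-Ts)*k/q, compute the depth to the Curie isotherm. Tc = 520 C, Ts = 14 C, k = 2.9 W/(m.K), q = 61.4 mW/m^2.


T_Curie - T_surf = 520 - 14 = 506 C
Convert q to W/m^2: 61.4 mW/m^2 = 0.0614 W/m^2
d = 506 * 2.9 / 0.0614 = 23899.02 m

23899.02


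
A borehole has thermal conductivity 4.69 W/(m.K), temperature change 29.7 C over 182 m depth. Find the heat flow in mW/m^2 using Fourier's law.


q = k * dT / dz * 1000
= 4.69 * 29.7 / 182 * 1000
= 0.765346 * 1000
= 765.3462 mW/m^2

765.3462


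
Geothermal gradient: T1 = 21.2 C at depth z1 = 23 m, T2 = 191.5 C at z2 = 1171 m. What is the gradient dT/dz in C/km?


dT = 191.5 - 21.2 = 170.3 C
dz = 1171 - 23 = 1148 m
gradient = dT/dz * 1000 = 170.3/1148 * 1000 = 148.3449 C/km

148.3449


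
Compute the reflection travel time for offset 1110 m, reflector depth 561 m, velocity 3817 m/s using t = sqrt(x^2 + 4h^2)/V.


x^2 + 4h^2 = 1110^2 + 4*561^2 = 1232100 + 1258884 = 2490984
sqrt(2490984) = 1578.2851
t = 1578.2851 / 3817 = 0.4135 s

0.4135


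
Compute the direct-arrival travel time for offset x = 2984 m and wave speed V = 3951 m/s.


t = x / V
= 2984 / 3951
= 0.7553 s

0.7553


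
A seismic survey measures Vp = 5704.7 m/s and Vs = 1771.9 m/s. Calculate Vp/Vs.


Vp/Vs = 5704.7 / 1771.9
= 3.2195

3.2195


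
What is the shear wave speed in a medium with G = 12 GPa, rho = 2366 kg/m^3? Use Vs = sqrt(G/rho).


Convert G to Pa: G = 12e9 Pa
Compute G/rho = 12e9 / 2366 = 5071851.2257
Vs = sqrt(5071851.2257) = 2252.08 m/s

2252.08


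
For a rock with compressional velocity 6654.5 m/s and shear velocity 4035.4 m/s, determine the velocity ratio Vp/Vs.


Vp/Vs = 6654.5 / 4035.4
= 1.649

1.649


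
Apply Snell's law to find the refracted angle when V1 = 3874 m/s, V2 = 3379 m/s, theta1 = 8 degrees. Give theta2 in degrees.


sin(theta1) = sin(8 deg) = 0.139173
sin(theta2) = V2/V1 * sin(theta1) = 3379/3874 * 0.139173 = 0.12139
theta2 = arcsin(0.12139) = 6.9723 degrees

6.9723


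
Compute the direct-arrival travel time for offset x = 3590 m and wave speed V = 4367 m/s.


t = x / V
= 3590 / 4367
= 0.8221 s

0.8221


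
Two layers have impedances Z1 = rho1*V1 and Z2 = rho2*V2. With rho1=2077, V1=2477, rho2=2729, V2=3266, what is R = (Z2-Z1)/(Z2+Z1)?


Z1 = 2077 * 2477 = 5144729
Z2 = 2729 * 3266 = 8912914
R = (8912914 - 5144729) / (8912914 + 5144729) = 3768185 / 14057643 = 0.2681

0.2681


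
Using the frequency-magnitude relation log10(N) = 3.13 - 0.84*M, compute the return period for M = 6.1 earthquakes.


log10(N) = 3.13 - 0.84*6.1 = -1.994
N = 10^-1.994 = 0.010139
T = 1/N = 1/0.010139 = 98.6279 years

98.6279


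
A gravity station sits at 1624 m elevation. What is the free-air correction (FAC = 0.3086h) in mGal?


FAC = 0.3086 * h
= 0.3086 * 1624
= 501.1664 mGal

501.1664


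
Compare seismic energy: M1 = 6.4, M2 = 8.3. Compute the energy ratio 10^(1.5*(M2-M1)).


M2 - M1 = 8.3 - 6.4 = 1.9
1.5 * 1.9 = 2.85
ratio = 10^2.85 = 707.95

707.95


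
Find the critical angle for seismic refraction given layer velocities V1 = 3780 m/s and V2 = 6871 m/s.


V1/V2 = 3780/6871 = 0.550138
theta_c = arcsin(0.550138) = 33.3765 degrees

33.3765


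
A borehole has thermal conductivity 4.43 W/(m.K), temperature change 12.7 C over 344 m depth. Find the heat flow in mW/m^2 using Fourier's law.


q = k * dT / dz * 1000
= 4.43 * 12.7 / 344 * 1000
= 0.163549 * 1000
= 163.5494 mW/m^2

163.5494


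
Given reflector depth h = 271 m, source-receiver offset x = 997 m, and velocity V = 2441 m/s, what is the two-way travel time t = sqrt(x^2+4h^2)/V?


x^2 + 4h^2 = 997^2 + 4*271^2 = 994009 + 293764 = 1287773
sqrt(1287773) = 1134.8009
t = 1134.8009 / 2441 = 0.4649 s

0.4649


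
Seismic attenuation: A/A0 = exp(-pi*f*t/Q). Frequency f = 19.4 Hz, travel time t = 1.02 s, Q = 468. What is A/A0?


pi*f*t/Q = pi*19.4*1.02/468 = 0.132833
A/A0 = exp(-0.132833) = 0.875611

0.875611


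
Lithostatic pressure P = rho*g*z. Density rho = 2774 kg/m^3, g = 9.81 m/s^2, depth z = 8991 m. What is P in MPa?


P = rho * g * z / 1e6
= 2774 * 9.81 * 8991 / 1e6
= 244671543.54 / 1e6
= 244.6715 MPa

244.6715


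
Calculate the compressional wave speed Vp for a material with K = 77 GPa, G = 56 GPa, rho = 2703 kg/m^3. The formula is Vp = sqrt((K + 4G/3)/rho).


First compute the effective modulus:
K + 4G/3 = 77e9 + 4*56e9/3 = 151666666666.67 Pa
Then divide by density:
151666666666.67 / 2703 = 56110494.5123 Pa/(kg/m^3)
Take the square root:
Vp = sqrt(56110494.5123) = 7490.69 m/s

7490.69


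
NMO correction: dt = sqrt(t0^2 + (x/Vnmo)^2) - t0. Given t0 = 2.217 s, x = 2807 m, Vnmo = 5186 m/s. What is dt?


x/Vnmo = 2807/5186 = 0.541265
(x/Vnmo)^2 = 0.292968
t0^2 = 4.915089
sqrt(4.915089 + 0.292968) = 2.282117
dt = 2.282117 - 2.217 = 0.065117

0.065117


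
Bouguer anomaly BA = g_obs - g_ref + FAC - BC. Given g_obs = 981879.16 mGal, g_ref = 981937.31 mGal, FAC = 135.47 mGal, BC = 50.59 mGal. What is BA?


BA = g_obs - g_ref + FAC - BC
= 981879.16 - 981937.31 + 135.47 - 50.59
= 26.73 mGal

26.73


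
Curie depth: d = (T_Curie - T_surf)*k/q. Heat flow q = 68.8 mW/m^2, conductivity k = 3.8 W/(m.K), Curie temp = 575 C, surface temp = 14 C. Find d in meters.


T_Curie - T_surf = 575 - 14 = 561 C
Convert q to W/m^2: 68.8 mW/m^2 = 0.0688 W/m^2
d = 561 * 3.8 / 0.0688 = 30985.47 m

30985.47


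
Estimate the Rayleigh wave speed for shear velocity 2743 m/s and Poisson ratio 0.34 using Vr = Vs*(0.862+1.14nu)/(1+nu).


Numerator factor = 0.862 + 1.14*0.34 = 1.2496
Denominator = 1 + 0.34 = 1.34
Vr = 2743 * 1.2496 / 1.34 = 2557.95 m/s

2557.95


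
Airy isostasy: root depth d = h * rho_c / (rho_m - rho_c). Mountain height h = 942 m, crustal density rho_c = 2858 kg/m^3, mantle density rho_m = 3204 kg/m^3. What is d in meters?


rho_m - rho_c = 3204 - 2858 = 346
d = 942 * 2858 / 346
= 2692236 / 346
= 7781.03 m

7781.03


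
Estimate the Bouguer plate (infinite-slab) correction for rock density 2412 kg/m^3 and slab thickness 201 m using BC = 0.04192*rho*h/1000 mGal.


BC = 0.04192 * rho * h / 1000
= 0.04192 * 2412 * 201 / 1000
= 20.3233 mGal

20.3233


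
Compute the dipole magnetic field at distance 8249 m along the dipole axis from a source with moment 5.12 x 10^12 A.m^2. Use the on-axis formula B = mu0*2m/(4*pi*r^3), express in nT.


m = 5.12 x 10^12 = 5120000000000 A.m^2
2m = 10240000000000 A.m^2
r^3 = 8249^3 = 561311462249
B = (4pi*10^-7) * 10240000000000 / (4*pi * 561311462249) * 1e9
= 12867963.509104 / 7053647864708.81 * 1e9
= 1824.2991 nT

1824.2991


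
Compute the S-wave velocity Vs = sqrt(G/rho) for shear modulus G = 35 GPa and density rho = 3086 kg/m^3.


Convert G to Pa: G = 35e9 Pa
Compute G/rho = 35e9 / 3086 = 11341542.4498
Vs = sqrt(11341542.4498) = 3367.72 m/s

3367.72


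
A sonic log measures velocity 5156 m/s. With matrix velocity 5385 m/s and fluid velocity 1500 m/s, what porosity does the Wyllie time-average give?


1/V - 1/Vm = 1/5156 - 1/5385 = 8.25e-06
1/Vf - 1/Vm = 1/1500 - 1/5385 = 0.00048097
phi = 8.25e-06 / 0.00048097 = 0.0171

0.0171


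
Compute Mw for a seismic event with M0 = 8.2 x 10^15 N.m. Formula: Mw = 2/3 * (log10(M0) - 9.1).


log10(M0) = log10(8.2 x 10^15) = 15.9138
Mw = 2/3 * (15.9138 - 9.1)
= 2/3 * 6.8138
= 4.54

4.54


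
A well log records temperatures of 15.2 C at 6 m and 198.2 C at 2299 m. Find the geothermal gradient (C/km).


dT = 198.2 - 15.2 = 183.0 C
dz = 2299 - 6 = 2293 m
gradient = dT/dz * 1000 = 183.0/2293 * 1000 = 79.8081 C/km

79.8081


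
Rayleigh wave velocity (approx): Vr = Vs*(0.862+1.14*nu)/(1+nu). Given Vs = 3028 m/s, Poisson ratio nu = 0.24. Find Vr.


Numerator factor = 0.862 + 1.14*0.24 = 1.1356
Denominator = 1 + 0.24 = 1.24
Vr = 3028 * 1.1356 / 1.24 = 2773.06 m/s

2773.06


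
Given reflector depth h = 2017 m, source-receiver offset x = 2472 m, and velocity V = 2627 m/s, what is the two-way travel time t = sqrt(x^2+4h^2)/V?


x^2 + 4h^2 = 2472^2 + 4*2017^2 = 6110784 + 16273156 = 22383940
sqrt(22383940) = 4731.1669
t = 4731.1669 / 2627 = 1.801 s

1.801


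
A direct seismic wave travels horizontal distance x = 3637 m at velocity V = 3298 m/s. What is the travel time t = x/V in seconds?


t = x / V
= 3637 / 3298
= 1.1028 s

1.1028


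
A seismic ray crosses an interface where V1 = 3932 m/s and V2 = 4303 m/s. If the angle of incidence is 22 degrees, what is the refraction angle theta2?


sin(theta1) = sin(22 deg) = 0.374607
sin(theta2) = V2/V1 * sin(theta1) = 4303/3932 * 0.374607 = 0.409952
theta2 = arcsin(0.409952) = 24.2018 degrees

24.2018


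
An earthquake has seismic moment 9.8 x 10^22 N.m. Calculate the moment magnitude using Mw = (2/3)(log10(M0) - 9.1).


log10(M0) = log10(9.8 x 10^22) = 22.9912
Mw = 2/3 * (22.9912 - 9.1)
= 2/3 * 13.8912
= 9.26

9.26


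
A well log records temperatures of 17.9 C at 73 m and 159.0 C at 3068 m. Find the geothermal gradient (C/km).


dT = 159.0 - 17.9 = 141.1 C
dz = 3068 - 73 = 2995 m
gradient = dT/dz * 1000 = 141.1/2995 * 1000 = 47.1119 C/km

47.1119
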